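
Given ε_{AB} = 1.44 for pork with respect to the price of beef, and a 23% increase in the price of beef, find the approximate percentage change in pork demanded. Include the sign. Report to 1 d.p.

33.1%

%ΔQ ≈ ε × %ΔP of beef = 1.44 × (23%) = 33.1%.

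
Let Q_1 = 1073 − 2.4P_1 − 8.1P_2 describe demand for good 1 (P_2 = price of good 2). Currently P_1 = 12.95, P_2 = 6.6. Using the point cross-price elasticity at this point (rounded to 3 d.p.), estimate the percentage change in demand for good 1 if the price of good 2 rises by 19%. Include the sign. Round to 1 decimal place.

At P_1 = 12.95, P_2 = 6.6: Q_1 = 988.46.
∂Q_1/∂P_2 = -8.1.
ε = (∂Q_1/∂P_2)(P_2/Q_1) = -8.1000 × 6.6/988.46 ≈ -0.054.
%ΔQ_1 ≈ ε × %ΔP_2 = -0.054 × (19%) = -1.0%.

-1.0%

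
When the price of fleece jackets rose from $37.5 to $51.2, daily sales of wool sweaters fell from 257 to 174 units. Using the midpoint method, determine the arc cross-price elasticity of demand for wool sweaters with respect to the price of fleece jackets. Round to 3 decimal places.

ΔQ_A = 174 − 257 = -83; ΔP_B = 51.2 − 37.5 = 13.7.
Midpoints: Q̄_A = 215.5, P̄_B = 44.35.
ε = (ΔQ_A/Q̄_A)/(ΔP_B/P̄_B) = (-83/215.5)/(13.7/44.35) ≈ -1.247.

-1.247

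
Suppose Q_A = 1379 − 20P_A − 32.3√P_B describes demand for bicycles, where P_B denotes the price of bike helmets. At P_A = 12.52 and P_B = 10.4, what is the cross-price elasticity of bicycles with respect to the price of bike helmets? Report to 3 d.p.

At P_A = 12.52 and P_B = 10.4: Q_A = 1024.436.
∂Q_A/∂P_B = -32.3/(2√P_B) = -32.3/(2√10.4) = -5.0079.
ε = (∂Q_A/∂P_B)(P_B/Q_A) = -5.0079 × (10.4/1024.436) ≈ -0.051.
ε < 0: complements.

-0.051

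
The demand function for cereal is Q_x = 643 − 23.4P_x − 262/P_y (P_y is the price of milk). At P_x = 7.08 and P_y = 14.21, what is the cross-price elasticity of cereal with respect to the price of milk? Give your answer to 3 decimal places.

0.040

At P_x = 7.08 and P_y = 14.21: Q_x = 458.890.
∂Q_x/∂P_y = 262/P_y² = 1.2975.
ε = (∂Q_x/∂P_y)(P_y/Q_x) = 1.2975 × (14.21/458.890) ≈ 0.040.
ε > 0: substitutes.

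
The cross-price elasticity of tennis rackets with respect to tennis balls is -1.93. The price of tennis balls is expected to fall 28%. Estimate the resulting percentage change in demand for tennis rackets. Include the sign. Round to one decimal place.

%ΔQ ≈ ε × %ΔP of tennis balls = -1.93 × (-28%) = 54.0%.

54.0%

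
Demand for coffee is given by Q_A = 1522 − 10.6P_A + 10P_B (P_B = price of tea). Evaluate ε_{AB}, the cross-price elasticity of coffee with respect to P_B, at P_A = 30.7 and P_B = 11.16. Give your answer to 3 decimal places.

At P_A = 30.7 and P_B = 11.16: Q_A = 1308.18.
∂Q_A/∂P_B = 10.
ε = (∂Q_A/∂P_B)(P_B/Q_A) = 10 × (11.16/1308.18) ≈ 0.085.
Since ε > 0, coffee and tea are substitutes.

0.085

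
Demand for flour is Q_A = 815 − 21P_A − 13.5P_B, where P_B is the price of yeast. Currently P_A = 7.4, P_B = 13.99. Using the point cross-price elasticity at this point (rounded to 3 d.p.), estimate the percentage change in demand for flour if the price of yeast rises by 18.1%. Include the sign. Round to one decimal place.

-7.3%

At P_A = 7.4, P_B = 13.99: Q_A = 470.735.
∂Q_A/∂P_B = -13.5.
ε = (∂Q_A/∂P_B)(P_B/Q_A) = -13.5000 × 13.99/470.735 ≈ -0.401.
%ΔQ_A ≈ ε × %ΔP_B = -0.401 × (18.1%) = -7.3%.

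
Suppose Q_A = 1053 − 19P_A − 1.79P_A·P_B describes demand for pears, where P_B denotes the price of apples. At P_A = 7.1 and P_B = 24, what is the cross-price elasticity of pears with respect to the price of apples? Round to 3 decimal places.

At P_A = 7.1 and P_B = 24: Q_A = 613.084.
∂Q_A/∂P_B = -1.79P_A = -1.79(7.1) = -12.7090.
ε = (∂Q_A/∂P_B)(P_B/Q_A) = -12.7090 × (24/613.084) ≈ -0.498.

-0.498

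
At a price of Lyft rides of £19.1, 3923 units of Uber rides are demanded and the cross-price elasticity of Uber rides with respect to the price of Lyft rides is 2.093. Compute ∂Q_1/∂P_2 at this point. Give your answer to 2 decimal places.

ε = (∂Q_1/∂P_2)·(P_2/Q_1) ⇒ ∂Q_1/∂P_2 = ε·Q_1/P_2 = 2.093 × 3923/19.1 ≈ 429.89.

429.89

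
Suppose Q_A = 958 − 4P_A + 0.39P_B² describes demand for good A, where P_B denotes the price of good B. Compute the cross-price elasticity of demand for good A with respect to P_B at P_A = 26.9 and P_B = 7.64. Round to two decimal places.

At P_A = 26.9 and P_B = 7.64: Q_A = 873.164.
∂Q_A/∂P_B = 0.78P_B = 0.78(7.64) = 5.9592.
ε = (∂Q_A/∂P_B)(P_B/Q_A) = 5.9592 × (7.64/873.164) ≈ 0.05.
ε > 0: substitutes.

0.05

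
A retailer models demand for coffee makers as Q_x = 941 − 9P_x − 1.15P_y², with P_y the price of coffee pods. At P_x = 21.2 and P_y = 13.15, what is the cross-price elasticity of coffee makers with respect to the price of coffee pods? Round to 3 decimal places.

At P_x = 21.2 and P_y = 13.15: Q_x = 551.339.
∂Q_x/∂P_y = -2.3P_y = -2.3(13.15) = -30.2450.
ε = (∂Q_x/∂P_y)(P_y/Q_x) = -30.2450 × (13.15/551.339) ≈ -0.721.

-0.721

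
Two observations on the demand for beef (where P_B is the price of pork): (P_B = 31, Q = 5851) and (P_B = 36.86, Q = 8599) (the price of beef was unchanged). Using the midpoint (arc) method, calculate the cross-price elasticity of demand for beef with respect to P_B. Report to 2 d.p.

ΔQ_A = 8599 − 5851 = 2748; ΔP_B = 36.86 − 31 = 5.86.
Midpoints: Q̄_A = 7225.0, P̄_B = 33.93.
ε = (ΔQ_A/Q̄_A)/(ΔP_B/P̄_B) = (2748/7225.0)/(5.86/33.93) ≈ 2.20.

2.20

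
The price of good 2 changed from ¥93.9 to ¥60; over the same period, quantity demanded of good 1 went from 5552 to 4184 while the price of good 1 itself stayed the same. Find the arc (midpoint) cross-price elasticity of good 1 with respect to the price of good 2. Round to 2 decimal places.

ΔQ_1 = 4184 − 5552 = -1368; ΔP_2 = 60 − 93.9 = -33.9.
Midpoints: Q̄_1 = 4868.0, P̄_2 = 76.95.
ε = (ΔQ_1/Q̄_1)/(ΔP_2/P̄_2) = (-1368/4868.0)/(-33.9/76.95) ≈ 0.64.
ε > 0: good 1 and good 2 are substitutes.

0.64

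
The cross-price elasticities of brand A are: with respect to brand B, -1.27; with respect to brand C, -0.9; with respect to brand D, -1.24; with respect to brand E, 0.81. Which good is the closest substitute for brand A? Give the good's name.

brand E

Substitutes have ε > 0. Among the positive values, 0.81 (brand E) is largest.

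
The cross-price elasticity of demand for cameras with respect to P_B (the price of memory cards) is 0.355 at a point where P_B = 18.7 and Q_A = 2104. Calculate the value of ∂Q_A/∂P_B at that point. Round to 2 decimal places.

ε = (∂Q_A/∂P_B)·(P_B/Q_A) ⇒ ∂Q_A/∂P_B = ε·Q_A/P_B = 0.355 × 2104/18.7 ≈ 39.94.

39.94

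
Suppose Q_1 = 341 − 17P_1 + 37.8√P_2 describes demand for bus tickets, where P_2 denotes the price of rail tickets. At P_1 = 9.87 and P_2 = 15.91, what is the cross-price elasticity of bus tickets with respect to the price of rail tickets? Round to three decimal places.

At P_1 = 9.87 and P_2 = 15.91: Q_1 = 323.984.
∂Q_1/∂P_2 = 37.8/(2√P_2) = 37.8/(2√15.91) = 4.7383.
ε = (∂Q_1/∂P_2)(P_2/Q_1) = 4.7383 × (15.91/323.984) ≈ 0.233.
ε > 0: substitutes.

0.233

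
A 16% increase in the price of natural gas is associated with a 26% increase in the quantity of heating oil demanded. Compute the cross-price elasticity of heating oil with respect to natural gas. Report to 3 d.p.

ε = (%ΔQ of heating oil) / (%ΔP of natural gas) = (26%) / (16%) ≈ 1.625.
Positive cross-price elasticity: substitutes.

1.625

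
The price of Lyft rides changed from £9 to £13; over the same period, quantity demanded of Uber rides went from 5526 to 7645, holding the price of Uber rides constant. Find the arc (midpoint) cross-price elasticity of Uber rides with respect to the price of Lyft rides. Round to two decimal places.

0.88

ΔQ_A = 7645 − 5526 = 2119; ΔP_B = 13 − 9 = 4.
Midpoints: Q̄_A = 6585.5, P̄_B = 11.00.
ε = (ΔQ_A/Q̄_A)/(ΔP_B/P̄_B) = (2119/6585.5)/(4/11.00) ≈ 0.88.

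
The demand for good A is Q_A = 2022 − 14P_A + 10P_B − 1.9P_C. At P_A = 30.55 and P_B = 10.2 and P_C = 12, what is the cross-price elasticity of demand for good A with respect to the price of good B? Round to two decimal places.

0.06

At P_A = 30.55 and P_B = 10.2 and P_C = 12: Q_A = 1673.5.
∂Q_A/∂P_B = 10.
ε = (∂Q_A/∂P_B)(P_B/Q_A) = 10 × (10.2/1673.5) ≈ 0.06.
Since ε > 0, good A and good B are substitutes.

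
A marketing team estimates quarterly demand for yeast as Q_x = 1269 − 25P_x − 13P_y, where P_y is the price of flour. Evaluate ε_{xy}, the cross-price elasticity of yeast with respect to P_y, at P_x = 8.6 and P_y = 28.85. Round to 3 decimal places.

-0.552

At P_x = 8.6 and P_y = 28.85: Q_x = 678.95.
∂Q_x/∂P_y = -13.
ε = (∂Q_x/∂P_y)(P_y/Q_x) = -13 × (28.85/678.95) ≈ -0.552.
Since ε < 0, yeast and flour are complements.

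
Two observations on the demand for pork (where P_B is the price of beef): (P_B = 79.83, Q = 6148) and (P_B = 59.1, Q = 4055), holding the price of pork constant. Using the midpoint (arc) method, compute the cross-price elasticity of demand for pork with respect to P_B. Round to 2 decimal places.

1.37

ΔQ_A = 4055 − 6148 = -2093; ΔP_B = 59.1 − 79.83 = -20.73.
Midpoints: Q̄_A = 5101.5, P̄_B = 69.47.
ε = (ΔQ_A/Q̄_A)/(ΔP_B/P̄_B) = (-2093/5101.5)/(-20.73/69.47) ≈ 1.37.
ε > 0: pork and beef are substitutes.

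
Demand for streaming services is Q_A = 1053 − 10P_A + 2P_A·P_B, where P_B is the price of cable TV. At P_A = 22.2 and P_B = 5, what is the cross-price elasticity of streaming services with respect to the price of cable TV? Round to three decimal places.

At P_A = 22.2 and P_B = 5: Q_A = 1053.
∂Q_A/∂P_B = 2P_A = 2(22.2) = 44.4000.
ε = (∂Q_A/∂P_B)(P_B/Q_A) = 44.4000 × (5/1053) ≈ 0.211.

0.211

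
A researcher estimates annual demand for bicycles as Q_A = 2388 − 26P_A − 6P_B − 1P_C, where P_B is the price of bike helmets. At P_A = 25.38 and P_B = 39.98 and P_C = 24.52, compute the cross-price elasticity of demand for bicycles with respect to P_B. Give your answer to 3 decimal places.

-0.164

At P_A = 25.38 and P_B = 39.98 and P_C = 24.52: Q_A = 1463.72.
∂Q_A/∂P_B = -6.
ε = (∂Q_A/∂P_B)(P_B/Q_A) = -6 × (39.98/1463.72) ≈ -0.164.
Since ε < 0, bicycles and bike helmets are complements.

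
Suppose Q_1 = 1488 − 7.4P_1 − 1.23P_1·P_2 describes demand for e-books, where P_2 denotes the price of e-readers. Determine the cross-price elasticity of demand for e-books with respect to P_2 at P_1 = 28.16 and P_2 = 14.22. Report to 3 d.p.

-0.626

At P_1 = 28.16 and P_2 = 14.22: Q_1 = 787.081.
∂Q_1/∂P_2 = -1.23P_1 = -1.23(28.16) = -34.6368.
ε = (∂Q_1/∂P_2)(P_2/Q_1) = -34.6368 × (14.22/787.081) ≈ -0.626.
ε < 0: complements.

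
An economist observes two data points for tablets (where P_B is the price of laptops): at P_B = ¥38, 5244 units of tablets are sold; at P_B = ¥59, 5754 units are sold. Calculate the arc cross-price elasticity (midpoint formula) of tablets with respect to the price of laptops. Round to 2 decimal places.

ΔQ_A = 5754 − 5244 = 510; ΔP_B = 59 − 38 = 21.
Midpoints: Q̄_A = 5499.0, P̄_B = 48.50.
ε = (ΔQ_A/Q̄_A)/(ΔP_B/P̄_B) = (510/5499.0)/(21/48.50) ≈ 0.21.

0.21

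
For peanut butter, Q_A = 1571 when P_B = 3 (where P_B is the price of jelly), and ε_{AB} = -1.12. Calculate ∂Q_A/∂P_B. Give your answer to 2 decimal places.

-586.51

ε = (∂Q_A/∂P_B)·(P_B/Q_A) ⇒ ∂Q_A/∂P_B = ε·Q_A/P_B = -1.12 × 1571/3 ≈ -586.51.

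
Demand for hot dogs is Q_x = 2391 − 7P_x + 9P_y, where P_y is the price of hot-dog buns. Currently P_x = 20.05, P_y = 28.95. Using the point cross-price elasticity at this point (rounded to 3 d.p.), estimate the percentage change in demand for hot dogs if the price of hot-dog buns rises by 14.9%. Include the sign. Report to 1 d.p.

1.5%

At P_x = 20.05, P_y = 28.95: Q_x = 2511.2.
∂Q_x/∂P_y = 9.
ε = (∂Q_x/∂P_y)(P_y/Q_x) = 9.0000 × 28.95/2511.2 ≈ 0.104.
%ΔQ_x ≈ ε × %ΔP_y = 0.104 × (14.9%) = 1.5%.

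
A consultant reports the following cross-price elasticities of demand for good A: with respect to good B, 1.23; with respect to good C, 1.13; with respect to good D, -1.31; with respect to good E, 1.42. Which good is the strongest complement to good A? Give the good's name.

Complements have ε < 0. The most negative value is -1.31 (good D).

good D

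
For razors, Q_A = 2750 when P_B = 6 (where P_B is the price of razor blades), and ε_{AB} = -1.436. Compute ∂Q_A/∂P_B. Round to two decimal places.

ε = (∂Q_A/∂P_B)·(P_B/Q_A) ⇒ ∂Q_A/∂P_B = ε·Q_A/P_B = -1.436 × 2750/6 ≈ -658.17.

-658.17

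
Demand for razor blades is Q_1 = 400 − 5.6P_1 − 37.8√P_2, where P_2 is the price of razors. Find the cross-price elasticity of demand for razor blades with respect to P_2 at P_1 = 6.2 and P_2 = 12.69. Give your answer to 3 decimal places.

At P_1 = 6.2 and P_2 = 12.69: Q_1 = 230.625.
∂Q_1/∂P_2 = -37.8/(2√P_2) = -37.8/(2√12.69) = -5.3056.
ε = (∂Q_1/∂P_2)(P_2/Q_1) = -5.3056 × (12.69/230.625) ≈ -0.292.
ε < 0: complements.

-0.292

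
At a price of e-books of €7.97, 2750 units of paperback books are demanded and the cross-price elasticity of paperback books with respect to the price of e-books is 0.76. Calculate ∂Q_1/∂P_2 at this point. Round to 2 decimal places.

ε = (∂Q_1/∂P_2)·(P_2/Q_1) ⇒ ∂Q_1/∂P_2 = ε·Q_1/P_2 = 0.76 × 2750/7.97 ≈ 262.23.

262.23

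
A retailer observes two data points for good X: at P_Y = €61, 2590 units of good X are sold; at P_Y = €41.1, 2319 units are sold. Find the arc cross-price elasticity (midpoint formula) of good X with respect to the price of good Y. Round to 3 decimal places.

0.283

ΔQ_X = 2319 − 2590 = -271; ΔP_Y = 41.1 − 61 = -19.9.
Midpoints: Q̄_X = 2454.5, P̄_Y = 51.05.
ε = (ΔQ_X/Q̄_X)/(ΔP_Y/P̄_Y) = (-271/2454.5)/(-19.9/51.05) ≈ 0.283.
ε > 0: good X and good Y are substitutes.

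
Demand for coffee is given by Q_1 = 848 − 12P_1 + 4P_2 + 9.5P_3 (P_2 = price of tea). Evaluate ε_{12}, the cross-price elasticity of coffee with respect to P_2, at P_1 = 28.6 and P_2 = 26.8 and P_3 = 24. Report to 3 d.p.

0.128

At P_1 = 28.6 and P_2 = 26.8 and P_3 = 24: Q_1 = 840.
∂Q_1/∂P_2 = 4.
ε = (∂Q_1/∂P_2)(P_2/Q_1) = 4 × (26.8/840) ≈ 0.128.
Since ε > 0, coffee and tea are substitutes.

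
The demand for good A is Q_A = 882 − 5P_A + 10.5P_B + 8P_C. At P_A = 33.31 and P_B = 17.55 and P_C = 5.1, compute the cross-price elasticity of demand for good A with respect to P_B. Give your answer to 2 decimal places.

At P_A = 33.31 and P_B = 17.55 and P_C = 5.1: Q_A = 940.525.
∂Q_A/∂P_B = 10.5.
ε = (∂Q_A/∂P_B)(P_B/Q_A) = 10.5 × (17.55/940.525) ≈ 0.20.
Since ε > 0, good A and good B are substitutes.

0.20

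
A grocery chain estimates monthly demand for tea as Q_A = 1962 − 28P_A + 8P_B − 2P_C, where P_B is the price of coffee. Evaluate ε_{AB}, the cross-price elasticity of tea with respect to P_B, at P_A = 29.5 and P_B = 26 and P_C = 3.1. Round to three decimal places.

At P_A = 29.5 and P_B = 26 and P_C = 3.1: Q_A = 1337.8.
∂Q_A/∂P_B = 8.
ε = (∂Q_A/∂P_B)(P_B/Q_A) = 8 × (26/1337.8) ≈ 0.155.

0.155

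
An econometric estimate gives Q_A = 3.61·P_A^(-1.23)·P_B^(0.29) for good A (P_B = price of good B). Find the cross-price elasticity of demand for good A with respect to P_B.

0.29

In a log-linear (constant-elasticity) demand function, the coefficient on the exponent of P_B is the cross-price elasticity.
ε = 0.29. Positive, so good A and good B are substitutes.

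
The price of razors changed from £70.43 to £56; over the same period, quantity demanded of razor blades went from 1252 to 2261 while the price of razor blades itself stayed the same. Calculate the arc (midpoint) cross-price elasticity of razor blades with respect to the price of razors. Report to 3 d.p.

-2.516

ΔQ_A = 2261 − 1252 = 1009; ΔP_B = 56 − 70.43 = -14.43.
Midpoints: Q̄_A = 1756.5, P̄_B = 63.22.
ε = (ΔQ_A/Q̄_A)/(ΔP_B/P̄_B) = (1009/1756.5)/(-14.43/63.22) ≈ -2.516.
ε < 0: razor blades and razors are complements.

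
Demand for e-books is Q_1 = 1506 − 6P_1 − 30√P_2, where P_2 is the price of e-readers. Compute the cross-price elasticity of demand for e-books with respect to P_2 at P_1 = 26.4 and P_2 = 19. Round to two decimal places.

-0.05

At P_1 = 26.4 and P_2 = 19: Q_1 = 1216.833.
∂Q_1/∂P_2 = -30/(2√P_2) = -30/(2√19) = -3.4412.
ε = (∂Q_1/∂P_2)(P_2/Q_1) = -3.4412 × (19/1216.833) ≈ -0.05.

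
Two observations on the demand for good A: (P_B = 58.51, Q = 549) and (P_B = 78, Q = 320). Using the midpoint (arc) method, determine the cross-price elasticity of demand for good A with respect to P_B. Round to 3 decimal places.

ΔQ_A = 320 − 549 = -229; ΔP_B = 78 − 58.51 = 19.49.
Midpoints: Q̄_A = 434.5, P̄_B = 68.25.
ε = (ΔQ_A/Q̄_A)/(ΔP_B/P̄_B) = (-229/434.5)/(19.49/68.25) ≈ -1.846.

-1.846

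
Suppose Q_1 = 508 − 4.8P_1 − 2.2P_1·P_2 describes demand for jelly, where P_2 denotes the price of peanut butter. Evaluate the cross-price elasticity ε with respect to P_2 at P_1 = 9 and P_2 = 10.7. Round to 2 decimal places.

-0.84

At P_1 = 9 and P_2 = 10.7: Q_1 = 252.94.
∂Q_1/∂P_2 = -2.2P_1 = -2.2(9) = -19.8000.
ε = (∂Q_1/∂P_2)(P_2/Q_1) = -19.8000 × (10.7/252.94) ≈ -0.84.
ε < 0: complements.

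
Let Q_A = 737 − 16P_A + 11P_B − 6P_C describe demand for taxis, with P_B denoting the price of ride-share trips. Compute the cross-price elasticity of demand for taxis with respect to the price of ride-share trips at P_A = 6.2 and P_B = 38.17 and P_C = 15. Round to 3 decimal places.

At P_A = 6.2 and P_B = 38.17 and P_C = 15: Q_A = 967.67.
∂Q_A/∂P_B = 11.
ε = (∂Q_A/∂P_B)(P_B/Q_A) = 11 × (38.17/967.67) ≈ 0.434.
Since ε > 0, taxis and ride-share trips are substitutes.

0.434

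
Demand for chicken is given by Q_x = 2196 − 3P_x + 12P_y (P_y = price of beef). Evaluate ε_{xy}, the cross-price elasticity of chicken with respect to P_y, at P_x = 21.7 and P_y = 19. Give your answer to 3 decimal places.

0.097

At P_x = 21.7 and P_y = 19: Q_x = 2358.9.
∂Q_x/∂P_y = 12.
ε = (∂Q_x/∂P_y)(P_y/Q_x) = 12 × (19/2358.9) ≈ 0.097.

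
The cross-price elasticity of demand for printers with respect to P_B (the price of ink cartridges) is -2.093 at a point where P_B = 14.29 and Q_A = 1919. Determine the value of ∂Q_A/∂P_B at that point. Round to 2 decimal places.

ε = (∂Q_A/∂P_B)·(P_B/Q_A) ⇒ ∂Q_A/∂P_B = ε·Q_A/P_B = -2.093 × 1919/14.29 ≈ -281.07.

-281.07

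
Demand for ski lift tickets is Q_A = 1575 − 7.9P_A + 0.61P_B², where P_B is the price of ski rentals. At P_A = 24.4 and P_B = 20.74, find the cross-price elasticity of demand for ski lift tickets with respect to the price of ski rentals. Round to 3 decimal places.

At P_A = 24.4 and P_B = 20.74: Q_A = 1644.630.
∂Q_A/∂P_B = 1.22P_B = 1.22(20.74) = 25.3028.
ε = (∂Q_A/∂P_B)(P_B/Q_A) = 25.3028 × (20.74/1644.630) ≈ 0.319.

0.319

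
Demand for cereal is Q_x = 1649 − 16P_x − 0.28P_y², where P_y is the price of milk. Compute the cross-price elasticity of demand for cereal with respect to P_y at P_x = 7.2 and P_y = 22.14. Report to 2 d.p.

At P_x = 7.2 and P_y = 22.14: Q_x = 1396.550.
∂Q_x/∂P_y = -0.56P_y = -0.56(22.14) = -12.3984.
ε = (∂Q_x/∂P_y)(P_y/Q_x) = -12.3984 × (22.14/1396.550) ≈ -0.20.
ε < 0: complements.

-0.20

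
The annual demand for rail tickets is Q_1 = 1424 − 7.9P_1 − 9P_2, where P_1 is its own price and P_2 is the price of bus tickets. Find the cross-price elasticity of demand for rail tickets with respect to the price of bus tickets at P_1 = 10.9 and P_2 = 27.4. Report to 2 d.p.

At P_1 = 10.9 and P_2 = 27.4: Q_1 = 1091.29.
∂Q_1/∂P_2 = -9.
ε = (∂Q_1/∂P_2)(P_2/Q_1) = -9 × (27.4/1091.29) ≈ -0.23.
Since ε < 0, rail tickets and bus tickets are complements.

-0.23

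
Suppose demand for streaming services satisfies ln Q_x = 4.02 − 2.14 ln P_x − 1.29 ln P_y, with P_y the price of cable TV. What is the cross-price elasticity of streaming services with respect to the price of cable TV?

In a log-linear (constant-elasticity) demand function, the coefficient on ln P_y is the cross-price elasticity.
ε = -1.29. Negative, so streaming services and cable TV are complements.

-1.29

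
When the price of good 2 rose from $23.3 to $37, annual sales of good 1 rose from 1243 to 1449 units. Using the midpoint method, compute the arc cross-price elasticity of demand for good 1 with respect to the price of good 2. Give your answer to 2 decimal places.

0.34

ΔQ_1 = 1449 − 1243 = 206; ΔP_2 = 37 − 23.3 = 13.7.
Midpoints: Q̄_1 = 1346.0, P̄_2 = 30.15.
ε = (ΔQ_1/Q̄_1)/(ΔP_2/P̄_2) = (206/1346.0)/(13.7/30.15) ≈ 0.34.
ε > 0: good 1 and good 2 are substitutes.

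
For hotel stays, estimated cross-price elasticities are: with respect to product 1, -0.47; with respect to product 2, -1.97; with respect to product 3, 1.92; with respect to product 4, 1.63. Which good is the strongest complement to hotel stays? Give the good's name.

Complements have ε < 0. The most negative value is -1.97 (product 2).

product 2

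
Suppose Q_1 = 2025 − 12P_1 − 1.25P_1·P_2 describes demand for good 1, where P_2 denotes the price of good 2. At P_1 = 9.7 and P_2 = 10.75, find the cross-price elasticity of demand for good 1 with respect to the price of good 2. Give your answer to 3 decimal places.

At P_1 = 9.7 and P_2 = 10.75: Q_1 = 1778.256.
∂Q_1/∂P_2 = -1.25P_1 = -1.25(9.7) = -12.1250.
ε = (∂Q_1/∂P_2)(P_2/Q_1) = -12.1250 × (10.75/1778.256) ≈ -0.073.

-0.073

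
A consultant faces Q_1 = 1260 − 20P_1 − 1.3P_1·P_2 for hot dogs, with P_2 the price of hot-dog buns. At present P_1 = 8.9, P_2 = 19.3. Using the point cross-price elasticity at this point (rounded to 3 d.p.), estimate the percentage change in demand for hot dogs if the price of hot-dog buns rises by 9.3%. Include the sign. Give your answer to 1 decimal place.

At P_1 = 8.9, P_2 = 19.3: Q_1 = 858.699.
∂Q_1/∂P_2 = -1.3P_1 = -11.5700.
ε = (∂Q_1/∂P_2)(P_2/Q_1) = -11.5700 × 19.3/858.699 ≈ -0.260.
%ΔQ_1 ≈ ε × %ΔP_2 = -0.260 × (9.3%) = -2.4%.

-2.4%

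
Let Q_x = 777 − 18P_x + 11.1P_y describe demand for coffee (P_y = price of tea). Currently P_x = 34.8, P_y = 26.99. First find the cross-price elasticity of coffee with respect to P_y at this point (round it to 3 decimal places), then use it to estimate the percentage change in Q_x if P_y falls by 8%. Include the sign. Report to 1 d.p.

At P_x = 34.8, P_y = 26.99: Q_x = 450.189.
∂Q_x/∂P_y = 11.1.
ε = (∂Q_x/∂P_y)(P_y/Q_x) = 11.1000 × 26.99/450.189 ≈ 0.665.
%ΔQ_x ≈ ε × %ΔP_y = 0.665 × (-8%) = -5.3%.

-5.3%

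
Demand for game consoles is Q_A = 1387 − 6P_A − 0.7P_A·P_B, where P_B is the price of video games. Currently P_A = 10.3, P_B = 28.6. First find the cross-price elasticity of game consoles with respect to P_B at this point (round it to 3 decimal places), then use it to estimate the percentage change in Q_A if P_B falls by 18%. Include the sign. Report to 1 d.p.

3.3%

At P_A = 10.3, P_B = 28.6: Q_A = 1118.994.
∂Q_A/∂P_B = -0.7P_A = -7.2100.
ε = (∂Q_A/∂P_B)(P_B/Q_A) = -7.2100 × 28.6/1118.994 ≈ -0.184.
%ΔQ_A ≈ ε × %ΔP_B = -0.184 × (-18%) = 3.3%.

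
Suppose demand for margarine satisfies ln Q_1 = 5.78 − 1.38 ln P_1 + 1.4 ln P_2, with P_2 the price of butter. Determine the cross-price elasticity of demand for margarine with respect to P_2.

In a log-linear (constant-elasticity) demand function, the coefficient on ln P_2 is the cross-price elasticity.
ε = 1.40. Positive, so margarine and butter are substitutes.

1.40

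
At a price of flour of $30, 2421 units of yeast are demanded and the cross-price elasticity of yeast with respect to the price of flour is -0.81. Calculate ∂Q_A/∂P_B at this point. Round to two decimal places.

-65.37

ε = (∂Q_A/∂P_B)·(P_B/Q_A) ⇒ ∂Q_A/∂P_B = ε·Q_A/P_B = -0.81 × 2421/30 ≈ -65.37.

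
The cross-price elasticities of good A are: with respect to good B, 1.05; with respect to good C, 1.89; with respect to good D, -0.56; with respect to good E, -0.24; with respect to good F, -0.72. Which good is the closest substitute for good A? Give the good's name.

Substitutes have ε > 0. Among the positive values, 1.89 (good C) is largest.

good C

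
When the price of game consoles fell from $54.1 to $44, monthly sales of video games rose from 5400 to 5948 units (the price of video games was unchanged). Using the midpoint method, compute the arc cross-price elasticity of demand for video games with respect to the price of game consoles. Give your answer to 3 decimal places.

ΔQ_A = 5948 − 5400 = 548; ΔP_B = 44 − 54.1 = -10.1.
Midpoints: Q̄_A = 5674.0, P̄_B = 49.05.
ε = (ΔQ_A/Q̄_A)/(ΔP_B/P̄_B) = (548/5674.0)/(-10.1/49.05) ≈ -0.469.

-0.469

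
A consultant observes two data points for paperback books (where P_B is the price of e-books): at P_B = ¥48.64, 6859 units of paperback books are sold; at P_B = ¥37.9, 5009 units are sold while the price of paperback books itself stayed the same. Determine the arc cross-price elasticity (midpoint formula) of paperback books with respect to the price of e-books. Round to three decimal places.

1.256

ΔQ_A = 5009 − 6859 = -1850; ΔP_B = 37.9 − 48.64 = -10.74.
Midpoints: Q̄_A = 5934.0, P̄_B = 43.27.
ε = (ΔQ_A/Q̄_A)/(ΔP_B/P̄_B) = (-1850/5934.0)/(-10.74/43.27) ≈ 1.256.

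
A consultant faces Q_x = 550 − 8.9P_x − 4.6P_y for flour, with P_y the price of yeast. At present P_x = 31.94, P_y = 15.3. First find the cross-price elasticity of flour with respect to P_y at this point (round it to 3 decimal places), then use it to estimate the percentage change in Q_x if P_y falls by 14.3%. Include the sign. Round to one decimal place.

5.1%

At P_x = 31.94, P_y = 15.3: Q_x = 195.354.
∂Q_x/∂P_y = -4.6.
ε = (∂Q_x/∂P_y)(P_y/Q_x) = -4.6000 × 15.3/195.354 ≈ -0.360.
%ΔQ_x ≈ ε × %ΔP_y = -0.360 × (-14.3%) = 5.1%.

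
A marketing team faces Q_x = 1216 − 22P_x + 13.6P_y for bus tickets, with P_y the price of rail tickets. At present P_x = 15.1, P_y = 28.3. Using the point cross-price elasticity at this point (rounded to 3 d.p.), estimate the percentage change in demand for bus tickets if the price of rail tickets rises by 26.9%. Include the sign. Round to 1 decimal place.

8.2%

At P_x = 15.1, P_y = 28.3: Q_x = 1268.68.
∂Q_x/∂P_y = 13.6.
ε = (∂Q_x/∂P_y)(P_y/Q_x) = 13.6000 × 28.3/1268.68 ≈ 0.303.
%ΔQ_x ≈ ε × %ΔP_y = 0.303 × (26.9%) = 8.2%.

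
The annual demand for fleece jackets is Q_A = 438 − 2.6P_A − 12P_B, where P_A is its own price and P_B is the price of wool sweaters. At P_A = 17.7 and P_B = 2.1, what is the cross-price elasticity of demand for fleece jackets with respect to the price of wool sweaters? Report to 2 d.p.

-0.07

At P_A = 17.7 and P_B = 2.1: Q_A = 366.78.
∂Q_A/∂P_B = -12.
ε = (∂Q_A/∂P_B)(P_B/Q_A) = -12 × (2.1/366.78) ≈ -0.07.
Since ε < 0, fleece jackets and wool sweaters are complements.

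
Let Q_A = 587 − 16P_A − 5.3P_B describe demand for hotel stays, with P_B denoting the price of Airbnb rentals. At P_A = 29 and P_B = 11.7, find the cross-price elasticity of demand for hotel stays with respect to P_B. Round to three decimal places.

At P_A = 29 and P_B = 11.7: Q_A = 60.99.
∂Q_A/∂P_B = -5.3.
ε = (∂Q_A/∂P_B)(P_B/Q_A) = -5.3 × (11.7/60.99) ≈ -1.017.

-1.017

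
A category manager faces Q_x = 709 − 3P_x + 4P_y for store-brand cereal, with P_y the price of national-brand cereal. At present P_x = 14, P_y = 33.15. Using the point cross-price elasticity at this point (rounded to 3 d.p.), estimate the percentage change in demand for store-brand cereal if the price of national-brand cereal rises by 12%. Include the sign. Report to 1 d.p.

2.0%

At P_x = 14, P_y = 33.15: Q_x = 799.6.
∂Q_x/∂P_y = 4.
ε = (∂Q_x/∂P_y)(P_y/Q_x) = 4.0000 × 33.15/799.6 ≈ 0.166.
%ΔQ_x ≈ ε × %ΔP_y = 0.166 × (12%) = 2.0%.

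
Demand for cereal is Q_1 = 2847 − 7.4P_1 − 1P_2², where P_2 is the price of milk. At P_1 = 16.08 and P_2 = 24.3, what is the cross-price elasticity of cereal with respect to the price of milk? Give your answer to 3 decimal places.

At P_1 = 16.08 and P_2 = 24.3: Q_1 = 2137.518.
∂Q_1/∂P_2 = -2P_2 = -2(24.3) = -48.6000.
ε = (∂Q_1/∂P_2)(P_2/Q_1) = -48.6000 × (24.3/2137.518) ≈ -0.553.
ε < 0: complements.

-0.553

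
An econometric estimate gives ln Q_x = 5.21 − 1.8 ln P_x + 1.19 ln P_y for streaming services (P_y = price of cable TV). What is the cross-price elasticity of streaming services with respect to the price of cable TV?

In a log-linear (constant-elasticity) demand function, the coefficient on ln P_y is the cross-price elasticity.
ε = 1.19. Positive, so streaming services and cable TV are substitutes.

1.19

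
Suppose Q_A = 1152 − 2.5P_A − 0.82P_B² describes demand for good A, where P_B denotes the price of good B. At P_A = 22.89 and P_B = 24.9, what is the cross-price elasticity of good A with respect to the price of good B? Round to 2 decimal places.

-1.73

At P_A = 22.89 and P_B = 24.9: Q_A = 586.367.
∂Q_A/∂P_B = -1.64P_B = -1.64(24.9) = -40.8360.
ε = (∂Q_A/∂P_B)(P_B/Q_A) = -40.8360 × (24.9/586.367) ≈ -1.73.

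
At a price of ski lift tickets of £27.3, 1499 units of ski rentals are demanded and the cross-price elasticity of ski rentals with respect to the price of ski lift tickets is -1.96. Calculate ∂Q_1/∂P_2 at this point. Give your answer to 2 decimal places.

-107.62

ε = (∂Q_1/∂P_2)·(P_2/Q_1) ⇒ ∂Q_1/∂P_2 = ε·Q_1/P_2 = -1.96 × 1499/27.3 ≈ -107.62.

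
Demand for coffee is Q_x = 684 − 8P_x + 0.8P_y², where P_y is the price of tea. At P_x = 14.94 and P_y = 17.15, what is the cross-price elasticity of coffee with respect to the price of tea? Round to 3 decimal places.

0.588

At P_x = 14.94 and P_y = 17.15: Q_x = 799.778.
∂Q_x/∂P_y = 1.6P_y = 1.6(17.15) = 27.4400.
ε = (∂Q_x/∂P_y)(P_y/Q_x) = 27.4400 × (17.15/799.778) ≈ 0.588.
ε > 0: substitutes.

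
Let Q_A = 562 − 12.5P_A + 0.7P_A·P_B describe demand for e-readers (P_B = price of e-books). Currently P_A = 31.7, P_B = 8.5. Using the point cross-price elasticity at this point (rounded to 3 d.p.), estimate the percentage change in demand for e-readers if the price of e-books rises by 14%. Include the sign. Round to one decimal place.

7.4%

At P_A = 31.7, P_B = 8.5: Q_A = 354.365.
∂Q_A/∂P_B = 0.7P_A = 22.1900.
ε = (∂Q_A/∂P_B)(P_B/Q_A) = 22.1900 × 8.5/354.365 ≈ 0.532.
%ΔQ_A ≈ ε × %ΔP_B = 0.532 × (14%) = 7.4%.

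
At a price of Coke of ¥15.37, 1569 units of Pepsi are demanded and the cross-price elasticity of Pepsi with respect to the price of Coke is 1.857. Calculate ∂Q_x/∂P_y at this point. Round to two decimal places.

189.57

ε = (∂Q_x/∂P_y)·(P_y/Q_x) ⇒ ∂Q_x/∂P_y = ε·Q_x/P_y = 1.857 × 1569/15.37 ≈ 189.57.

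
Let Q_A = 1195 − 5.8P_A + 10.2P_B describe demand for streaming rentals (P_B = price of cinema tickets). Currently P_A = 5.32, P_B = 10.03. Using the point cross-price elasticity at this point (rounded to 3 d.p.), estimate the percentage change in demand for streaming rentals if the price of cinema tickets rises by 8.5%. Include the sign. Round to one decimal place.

0.7%

At P_A = 5.32, P_B = 10.03: Q_A = 1266.45.
∂Q_A/∂P_B = 10.2.
ε = (∂Q_A/∂P_B)(P_B/Q_A) = 10.2000 × 10.03/1266.45 ≈ 0.081.
%ΔQ_A ≈ ε × %ΔP_B = 0.081 × (8.5%) = 0.7%.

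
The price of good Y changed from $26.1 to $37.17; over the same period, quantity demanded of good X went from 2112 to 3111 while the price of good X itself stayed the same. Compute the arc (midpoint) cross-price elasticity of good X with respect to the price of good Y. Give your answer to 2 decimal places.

1.09

ΔQ_X = 3111 − 2112 = 999; ΔP_Y = 37.17 − 26.1 = 11.07.
Midpoints: Q̄_X = 2611.5, P̄_Y = 31.64.
ε = (ΔQ_X/Q̄_X)/(ΔP_Y/P̄_Y) = (999/2611.5)/(11.07/31.64) ≈ 1.09.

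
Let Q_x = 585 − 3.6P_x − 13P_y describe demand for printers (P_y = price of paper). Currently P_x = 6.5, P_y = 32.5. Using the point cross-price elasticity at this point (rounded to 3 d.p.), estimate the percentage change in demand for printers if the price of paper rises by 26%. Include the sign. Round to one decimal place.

At P_x = 6.5, P_y = 32.5: Q_x = 139.1.
∂Q_x/∂P_y = -13.
ε = (∂Q_x/∂P_y)(P_y/Q_x) = -13.0000 × 32.5/139.1 ≈ -3.037.
%ΔQ_x ≈ ε × %ΔP_y = -3.037 × (26%) = -79.0%.

-79.0%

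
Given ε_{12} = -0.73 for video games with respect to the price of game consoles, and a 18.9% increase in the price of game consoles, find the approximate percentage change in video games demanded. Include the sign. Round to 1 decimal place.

%ΔQ ≈ ε × %ΔP of game consoles = -0.73 × (18.9%) = -13.8%.
Demand for video games falls by about 13.8%.

-13.8%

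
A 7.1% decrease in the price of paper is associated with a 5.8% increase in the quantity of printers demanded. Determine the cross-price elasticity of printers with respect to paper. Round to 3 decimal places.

-0.817

ε = (%ΔQ of printers) / (%ΔP of paper) = (5.8%) / (-7.1%) ≈ -0.817.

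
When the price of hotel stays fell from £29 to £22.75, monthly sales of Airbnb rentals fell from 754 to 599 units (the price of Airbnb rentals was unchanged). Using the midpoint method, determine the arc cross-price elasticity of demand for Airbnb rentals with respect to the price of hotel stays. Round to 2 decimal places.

0.95

ΔQ_A = 599 − 754 = -155; ΔP_B = 22.75 − 29 = -6.25.
Midpoints: Q̄_A = 676.5, P̄_B = 25.88.
ε = (ΔQ_A/Q̄_A)/(ΔP_B/P̄_B) = (-155/676.5)/(-6.25/25.88) ≈ 0.95.
ε > 0: Airbnb rentals and hotel stays are substitutes.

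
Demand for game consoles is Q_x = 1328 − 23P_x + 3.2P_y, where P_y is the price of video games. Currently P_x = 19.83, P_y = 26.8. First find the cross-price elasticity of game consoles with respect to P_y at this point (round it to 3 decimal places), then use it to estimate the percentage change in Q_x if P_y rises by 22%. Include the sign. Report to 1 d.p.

At P_x = 19.83, P_y = 26.8: Q_x = 957.67.
∂Q_x/∂P_y = 3.2.
ε = (∂Q_x/∂P_y)(P_y/Q_x) = 3.2000 × 26.8/957.67 ≈ 0.090.
%ΔQ_x ≈ ε × %ΔP_y = 0.090 × (22%) = 2.0%.

2.0%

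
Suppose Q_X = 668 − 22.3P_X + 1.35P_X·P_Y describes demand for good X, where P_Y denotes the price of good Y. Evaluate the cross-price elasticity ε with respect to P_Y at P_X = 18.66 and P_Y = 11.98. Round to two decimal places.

At P_X = 18.66 and P_Y = 11.98: Q_X = 553.670.
∂Q_X/∂P_Y = 1.35P_X = 1.35(18.66) = 25.1910.
ε = (∂Q_X/∂P_Y)(P_Y/Q_X) = 25.1910 × (11.98/553.670) ≈ 0.55.

0.55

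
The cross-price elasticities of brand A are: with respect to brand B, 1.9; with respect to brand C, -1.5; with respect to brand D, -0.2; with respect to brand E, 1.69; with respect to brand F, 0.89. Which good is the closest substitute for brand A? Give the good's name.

brand B

Substitutes have ε > 0. Among the positive values, 1.9 (brand B) is largest.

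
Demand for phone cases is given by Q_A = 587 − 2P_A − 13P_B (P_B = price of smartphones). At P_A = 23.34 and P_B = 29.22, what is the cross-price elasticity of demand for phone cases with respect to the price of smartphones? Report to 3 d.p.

At P_A = 23.34 and P_B = 29.22: Q_A = 160.46.
∂Q_A/∂P_B = -13.
ε = (∂Q_A/∂P_B)(P_B/Q_A) = -13 × (29.22/160.46) ≈ -2.367.
Since ε < 0, phone cases and smartphones are complements.

-2.367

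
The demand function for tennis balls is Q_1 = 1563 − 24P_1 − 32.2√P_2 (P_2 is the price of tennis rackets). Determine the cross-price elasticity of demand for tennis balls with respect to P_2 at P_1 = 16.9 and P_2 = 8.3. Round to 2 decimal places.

At P_1 = 16.9 and P_2 = 8.3: Q_1 = 1064.633.
∂Q_1/∂P_2 = -32.2/(2√P_2) = -32.2/(2√8.3) = -5.5884.
ε = (∂Q_1/∂P_2)(P_2/Q_1) = -5.5884 × (8.3/1064.633) ≈ -0.04.

-0.04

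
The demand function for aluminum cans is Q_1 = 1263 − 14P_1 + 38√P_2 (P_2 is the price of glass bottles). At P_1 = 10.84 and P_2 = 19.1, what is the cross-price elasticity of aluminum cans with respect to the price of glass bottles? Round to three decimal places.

At P_1 = 10.84 and P_2 = 19.1: Q_1 = 1277.313.
∂Q_1/∂P_2 = 38/(2√P_2) = 38/(2√19.1) = 4.3475.
ε = (∂Q_1/∂P_2)(P_2/Q_1) = 4.3475 × (19.1/1277.313) ≈ 0.065.

0.065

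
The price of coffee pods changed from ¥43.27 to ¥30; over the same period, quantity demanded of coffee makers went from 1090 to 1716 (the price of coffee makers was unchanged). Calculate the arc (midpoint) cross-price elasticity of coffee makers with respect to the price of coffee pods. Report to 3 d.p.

ΔQ_A = 1716 − 1090 = 626; ΔP_B = 30 − 43.27 = -13.27.
Midpoints: Q̄_A = 1403.0, P̄_B = 36.64.
ε = (ΔQ_A/Q̄_A)/(ΔP_B/P̄_B) = (626/1403.0)/(-13.27/36.64) ≈ -1.232.

-1.232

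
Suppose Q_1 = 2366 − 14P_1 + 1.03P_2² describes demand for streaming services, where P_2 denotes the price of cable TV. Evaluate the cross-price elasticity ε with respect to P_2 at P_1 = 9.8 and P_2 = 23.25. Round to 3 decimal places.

0.400

At P_1 = 9.8 and P_2 = 23.25: Q_1 = 2785.579.
∂Q_1/∂P_2 = 2.06P_2 = 2.06(23.25) = 47.8950.
ε = (∂Q_1/∂P_2)(P_2/Q_1) = 47.8950 × (23.25/2785.579) ≈ 0.400.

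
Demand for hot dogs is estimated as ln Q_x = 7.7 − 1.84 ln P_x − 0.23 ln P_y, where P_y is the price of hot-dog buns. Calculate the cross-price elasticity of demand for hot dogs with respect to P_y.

-0.23

In a log-linear (constant-elasticity) demand function, the coefficient on ln P_y is the cross-price elasticity.
ε = -0.23. Negative, so hot dogs and hot-dog buns are complements.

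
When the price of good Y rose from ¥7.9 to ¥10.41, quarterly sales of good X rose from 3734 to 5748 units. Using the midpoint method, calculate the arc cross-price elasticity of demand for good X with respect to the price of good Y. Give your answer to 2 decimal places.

ΔQ_X = 5748 − 3734 = 2014; ΔP_Y = 10.41 − 7.9 = 2.51.
Midpoints: Q̄_X = 4741.0, P̄_Y = 9.16.
ε = (ΔQ_X/Q̄_X)/(ΔP_Y/P̄_Y) = (2014/4741.0)/(2.51/9.16) ≈ 1.55.

1.55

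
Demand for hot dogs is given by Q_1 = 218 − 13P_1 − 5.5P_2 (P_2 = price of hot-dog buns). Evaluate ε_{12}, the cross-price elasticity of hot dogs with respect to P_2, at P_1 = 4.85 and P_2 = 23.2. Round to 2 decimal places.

-4.67

At P_1 = 4.85 and P_2 = 23.2: Q_1 = 27.35.
∂Q_1/∂P_2 = -5.5.
ε = (∂Q_1/∂P_2)(P_2/Q_1) = -5.5 × (23.2/27.35) ≈ -4.67.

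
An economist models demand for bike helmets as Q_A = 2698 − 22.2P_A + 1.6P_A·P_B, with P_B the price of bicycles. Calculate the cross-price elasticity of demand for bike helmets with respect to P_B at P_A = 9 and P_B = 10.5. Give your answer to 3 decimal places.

0.057

At P_A = 9 and P_B = 10.5: Q_A = 2649.4.
∂Q_A/∂P_B = 1.6P_A = 1.6(9) = 14.4000.
ε = (∂Q_A/∂P_B)(P_B/Q_A) = 14.4000 × (10.5/2649.4) ≈ 0.057.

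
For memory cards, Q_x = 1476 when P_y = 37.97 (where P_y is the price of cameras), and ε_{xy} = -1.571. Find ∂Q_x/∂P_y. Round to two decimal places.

-61.07

ε = (∂Q_x/∂P_y)·(P_y/Q_x) ⇒ ∂Q_x/∂P_y = ε·Q_x/P_y = -1.571 × 1476/37.97 ≈ -61.07.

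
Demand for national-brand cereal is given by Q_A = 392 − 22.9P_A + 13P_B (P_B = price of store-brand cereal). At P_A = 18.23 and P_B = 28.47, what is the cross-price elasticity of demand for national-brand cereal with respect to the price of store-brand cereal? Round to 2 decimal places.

1.07

At P_A = 18.23 and P_B = 28.47: Q_A = 344.643.
∂Q_A/∂P_B = 13.
ε = (∂Q_A/∂P_B)(P_B/Q_A) = 13 × (28.47/344.643) ≈ 1.07.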